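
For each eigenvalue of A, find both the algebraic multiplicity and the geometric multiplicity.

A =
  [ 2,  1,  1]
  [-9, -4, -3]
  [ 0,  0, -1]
λ = -1: alg = 3, geom = 2

Step 1 — factor the characteristic polynomial to read off the algebraic multiplicities:
  χ_A(x) = (x + 1)^3

Step 2 — compute geometric multiplicities via the rank-nullity identity g(λ) = n − rank(A − λI):
  rank(A − (-1)·I) = 1, so dim ker(A − (-1)·I) = n − 1 = 2

Summary:
  λ = -1: algebraic multiplicity = 3, geometric multiplicity = 2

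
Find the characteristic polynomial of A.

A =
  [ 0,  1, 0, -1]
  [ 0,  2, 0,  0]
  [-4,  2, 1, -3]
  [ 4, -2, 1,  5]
x^4 - 8*x^3 + 24*x^2 - 32*x + 16

Expanding det(x·I − A) (e.g. by cofactor expansion or by noting that A is similar to its Jordan form J, which has the same characteristic polynomial as A) gives
  χ_A(x) = x^4 - 8*x^3 + 24*x^2 - 32*x + 16
which factors as (x - 2)^4. The eigenvalues (with algebraic multiplicities) are λ = 2 with multiplicity 4.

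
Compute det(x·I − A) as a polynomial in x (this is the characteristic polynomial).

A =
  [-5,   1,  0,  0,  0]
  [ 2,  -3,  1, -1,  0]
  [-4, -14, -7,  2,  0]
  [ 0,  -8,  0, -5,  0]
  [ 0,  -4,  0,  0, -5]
x^5 + 25*x^4 + 250*x^3 + 1250*x^2 + 3125*x + 3125

Expanding det(x·I − A) (e.g. by cofactor expansion or by noting that A is similar to its Jordan form J, which has the same characteristic polynomial as A) gives
  χ_A(x) = x^5 + 25*x^4 + 250*x^3 + 1250*x^2 + 3125*x + 3125
which factors as (x + 5)^5. The eigenvalues (with algebraic multiplicities) are λ = -5 with multiplicity 5.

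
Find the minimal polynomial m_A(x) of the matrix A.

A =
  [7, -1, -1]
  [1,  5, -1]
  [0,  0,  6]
x^2 - 12*x + 36

The characteristic polynomial is χ_A(x) = (x - 6)^3, so the eigenvalues are known. The minimal polynomial is
  m_A(x) = Π_λ (x − λ)^{k_λ}
where k_λ is the size of the *largest* Jordan block for λ (equivalently, the smallest k with (A − λI)^k v = 0 for every generalised eigenvector v of λ).

  λ = 6: largest Jordan block has size 2, contributing (x − 6)^2

So m_A(x) = (x - 6)^2 = x^2 - 12*x + 36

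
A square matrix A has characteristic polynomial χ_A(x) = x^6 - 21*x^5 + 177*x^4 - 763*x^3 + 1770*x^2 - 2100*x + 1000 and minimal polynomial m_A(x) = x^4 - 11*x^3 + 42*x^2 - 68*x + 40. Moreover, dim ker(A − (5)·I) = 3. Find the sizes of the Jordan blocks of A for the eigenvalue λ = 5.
Block sizes for λ = 5: [1, 1, 1]

Step 1 — from the characteristic polynomial, algebraic multiplicity of λ = 5 is 3. From dim ker(A − (5)·I) = 3, there are exactly 3 Jordan blocks for λ = 5.
Step 2 — from the minimal polynomial, the factor (x − 5) tells us the largest block for λ = 5 has size 1.
Step 3 — with total size 3, 3 blocks, and largest block 1, the block sizes (in nonincreasing order) are [1, 1, 1].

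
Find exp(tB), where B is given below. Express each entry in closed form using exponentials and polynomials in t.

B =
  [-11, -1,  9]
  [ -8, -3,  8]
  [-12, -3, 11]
e^{tB} =
  [-10*t*exp(-t) + exp(-t), -15*t^2*exp(-t)/2 - t*exp(-t), 5*t^2*exp(-t) + 9*t*exp(-t)]
  [-8*t*exp(-t), -6*t^2*exp(-t) - 2*t*exp(-t) + exp(-t), 4*t^2*exp(-t) + 8*t*exp(-t)]
  [-12*t*exp(-t), -9*t^2*exp(-t) - 3*t*exp(-t), 6*t^2*exp(-t) + 12*t*exp(-t) + exp(-t)]

Strategy: write B = P · J · P⁻¹ where J is a Jordan canonical form, so e^{tB} = P · e^{tJ} · P⁻¹, and e^{tJ} can be computed block-by-block.

B has Jordan form
J =
  [-1,  1,  0]
  [ 0, -1,  1]
  [ 0,  0, -1]
(up to reordering of blocks).

Per-block formulas:
  For a 3×3 Jordan block J_3(-1): exp(t · J_3(-1)) = e^(-1t)·(I + t·N + (t^2/2)·N^2), where N is the 3×3 nilpotent shift.

After assembling e^{tJ} and conjugating by P, we get:

e^{tB} =
  [-10*t*exp(-t) + exp(-t), -15*t^2*exp(-t)/2 - t*exp(-t), 5*t^2*exp(-t) + 9*t*exp(-t)]
  [-8*t*exp(-t), -6*t^2*exp(-t) - 2*t*exp(-t) + exp(-t), 4*t^2*exp(-t) + 8*t*exp(-t)]
  [-12*t*exp(-t), -9*t^2*exp(-t) - 3*t*exp(-t), 6*t^2*exp(-t) + 12*t*exp(-t) + exp(-t)]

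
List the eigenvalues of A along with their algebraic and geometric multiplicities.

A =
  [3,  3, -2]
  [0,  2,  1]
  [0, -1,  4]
λ = 3: alg = 3, geom = 1

Step 1 — factor the characteristic polynomial to read off the algebraic multiplicities:
  χ_A(x) = (x - 3)^3

Step 2 — compute geometric multiplicities via the rank-nullity identity g(λ) = n − rank(A − λI):
  rank(A − (3)·I) = 2, so dim ker(A − (3)·I) = n − 2 = 1

Summary:
  λ = 3: algebraic multiplicity = 3, geometric multiplicity = 1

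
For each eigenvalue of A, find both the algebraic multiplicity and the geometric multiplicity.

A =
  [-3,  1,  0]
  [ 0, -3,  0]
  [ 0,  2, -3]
λ = -3: alg = 3, geom = 2

Step 1 — factor the characteristic polynomial to read off the algebraic multiplicities:
  χ_A(x) = (x + 3)^3

Step 2 — compute geometric multiplicities via the rank-nullity identity g(λ) = n − rank(A − λI):
  rank(A − (-3)·I) = 1, so dim ker(A − (-3)·I) = n − 1 = 2

Summary:
  λ = -3: algebraic multiplicity = 3, geometric multiplicity = 2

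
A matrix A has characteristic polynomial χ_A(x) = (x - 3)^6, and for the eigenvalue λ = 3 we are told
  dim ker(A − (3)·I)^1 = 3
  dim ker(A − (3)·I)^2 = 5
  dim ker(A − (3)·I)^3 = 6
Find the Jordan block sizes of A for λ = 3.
Block sizes for λ = 3: [3, 2, 1]

From the dimensions of kernels of powers, the number of Jordan blocks of size at least j is d_j − d_{j−1} where d_j = dim ker(N^j) (with d_0 = 0). Computing the differences gives [3, 2, 1].
The number of blocks of size exactly k is (#blocks of size ≥ k) − (#blocks of size ≥ k + 1), so the partition is: 1 block(s) of size 1, 1 block(s) of size 2, 1 block(s) of size 3.
In nonincreasing order the block sizes are [3, 2, 1].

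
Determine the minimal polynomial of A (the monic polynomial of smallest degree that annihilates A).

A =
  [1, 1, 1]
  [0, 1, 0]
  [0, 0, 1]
x^2 - 2*x + 1

The characteristic polynomial is χ_A(x) = (x - 1)^3, so the eigenvalues are known. The minimal polynomial is
  m_A(x) = Π_λ (x − λ)^{k_λ}
where k_λ is the size of the *largest* Jordan block for λ (equivalently, the smallest k with (A − λI)^k v = 0 for every generalised eigenvector v of λ).

  λ = 1: largest Jordan block has size 2, contributing (x − 1)^2

So m_A(x) = (x - 1)^2 = x^2 - 2*x + 1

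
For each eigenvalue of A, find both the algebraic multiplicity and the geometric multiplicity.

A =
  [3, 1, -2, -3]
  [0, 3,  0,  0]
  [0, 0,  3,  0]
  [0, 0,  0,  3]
λ = 3: alg = 4, geom = 3

Step 1 — factor the characteristic polynomial to read off the algebraic multiplicities:
  χ_A(x) = (x - 3)^4

Step 2 — compute geometric multiplicities via the rank-nullity identity g(λ) = n − rank(A − λI):
  rank(A − (3)·I) = 1, so dim ker(A − (3)·I) = n − 1 = 3

Summary:
  λ = 3: algebraic multiplicity = 4, geometric multiplicity = 3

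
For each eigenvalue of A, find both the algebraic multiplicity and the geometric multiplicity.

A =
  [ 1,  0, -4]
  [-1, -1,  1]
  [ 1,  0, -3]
λ = -1: alg = 3, geom = 1

Step 1 — factor the characteristic polynomial to read off the algebraic multiplicities:
  χ_A(x) = (x + 1)^3

Step 2 — compute geometric multiplicities via the rank-nullity identity g(λ) = n − rank(A − λI):
  rank(A − (-1)·I) = 2, so dim ker(A − (-1)·I) = n − 2 = 1

Summary:
  λ = -1: algebraic multiplicity = 3, geometric multiplicity = 1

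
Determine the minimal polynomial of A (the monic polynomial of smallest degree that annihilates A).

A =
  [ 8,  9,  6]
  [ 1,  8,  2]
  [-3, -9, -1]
x^2 - 10*x + 25

The characteristic polynomial is χ_A(x) = (x - 5)^3, so the eigenvalues are known. The minimal polynomial is
  m_A(x) = Π_λ (x − λ)^{k_λ}
where k_λ is the size of the *largest* Jordan block for λ (equivalently, the smallest k with (A − λI)^k v = 0 for every generalised eigenvector v of λ).

  λ = 5: largest Jordan block has size 2, contributing (x − 5)^2

So m_A(x) = (x - 5)^2 = x^2 - 10*x + 25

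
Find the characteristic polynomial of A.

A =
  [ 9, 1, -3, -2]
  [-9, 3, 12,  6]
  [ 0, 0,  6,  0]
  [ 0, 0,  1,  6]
x^4 - 24*x^3 + 216*x^2 - 864*x + 1296

Expanding det(x·I − A) (e.g. by cofactor expansion or by noting that A is similar to its Jordan form J, which has the same characteristic polynomial as A) gives
  χ_A(x) = x^4 - 24*x^3 + 216*x^2 - 864*x + 1296
which factors as (x - 6)^4. The eigenvalues (with algebraic multiplicities) are λ = 6 with multiplicity 4.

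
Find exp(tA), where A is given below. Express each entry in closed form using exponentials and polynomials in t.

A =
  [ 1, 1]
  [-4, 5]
e^{tA} =
  [-2*t*exp(3*t) + exp(3*t), t*exp(3*t)]
  [-4*t*exp(3*t), 2*t*exp(3*t) + exp(3*t)]

Strategy: write A = P · J · P⁻¹ where J is a Jordan canonical form, so e^{tA} = P · e^{tJ} · P⁻¹, and e^{tJ} can be computed block-by-block.

A has Jordan form
J =
  [3, 1]
  [0, 3]
(up to reordering of blocks).

Per-block formulas:
  For a 2×2 Jordan block J_2(3): exp(t · J_2(3)) = e^(3t)·(I + t·N), where N is the 2×2 nilpotent shift.

After assembling e^{tJ} and conjugating by P, we get:

e^{tA} =
  [-2*t*exp(3*t) + exp(3*t), t*exp(3*t)]
  [-4*t*exp(3*t), 2*t*exp(3*t) + exp(3*t)]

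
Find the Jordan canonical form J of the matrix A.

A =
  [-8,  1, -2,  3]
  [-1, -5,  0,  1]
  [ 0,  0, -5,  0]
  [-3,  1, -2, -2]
J_3(-5) ⊕ J_1(-5)

The characteristic polynomial is
  det(x·I − A) = x^4 + 20*x^3 + 150*x^2 + 500*x + 625 = (x + 5)^4

Eigenvalues and multiplicities (the geometric multiplicity of λ is n − rank(A − λI), which equals the number of Jordan blocks for λ):
  λ = -5: algebraic multiplicity = 4, geometric multiplicity = 2

Determining the block sizes for each eigenvalue:
  λ = -5: with am = 4 and gm = 2, the partition is not yet determined (e.g. several partitions of 4 into 2 parts exist). Let N = A − (-5)·I. Computing rank(N^1) = 2, rank(N^2) = 1, rank(N^3) = 0; the number of blocks of size ≥ j is rank(N^{j−1}) − rank(N^j), giving [2, 1, 1]. So we have 1 block(s) of size 3, 1 block(s) of size 1 → block sizes [3, 1]

Assembling the blocks gives a Jordan form
J =
  [-5,  1,  0,  0]
  [ 0, -5,  1,  0]
  [ 0,  0, -5,  0]
  [ 0,  0,  0, -5]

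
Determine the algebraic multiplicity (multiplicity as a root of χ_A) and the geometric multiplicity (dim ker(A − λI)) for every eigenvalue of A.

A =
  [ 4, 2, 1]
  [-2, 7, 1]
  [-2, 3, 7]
λ = 6: alg = 3, geom = 1

Step 1 — factor the characteristic polynomial to read off the algebraic multiplicities:
  χ_A(x) = (x - 6)^3

Step 2 — compute geometric multiplicities via the rank-nullity identity g(λ) = n − rank(A − λI):
  rank(A − (6)·I) = 2, so dim ker(A − (6)·I) = n − 2 = 1

Summary:
  λ = 6: algebraic multiplicity = 3, geometric multiplicity = 1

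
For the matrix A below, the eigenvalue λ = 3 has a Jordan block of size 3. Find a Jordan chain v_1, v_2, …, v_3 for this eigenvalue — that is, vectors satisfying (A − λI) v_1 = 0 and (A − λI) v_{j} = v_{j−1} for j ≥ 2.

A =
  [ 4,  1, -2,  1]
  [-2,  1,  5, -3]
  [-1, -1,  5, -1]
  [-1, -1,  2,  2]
A Jordan chain for λ = 3 of length 3:
v_1 = (1, -2, -1, -1)ᵀ
v_2 = (-2, 5, 2, 2)ᵀ
v_3 = (0, 0, 1, 0)ᵀ

Let N = A − (3)·I. We want v_3 with N^3 v_3 = 0 but N^2 v_3 ≠ 0; then v_{j-1} := N · v_j for j = 3, …, 2.

Pick v_3 = (0, 0, 1, 0)ᵀ.
Then v_2 = N · v_3 = (-2, 5, 2, 2)ᵀ.
Then v_1 = N · v_2 = (1, -2, -1, -1)ᵀ.

Sanity check: (A − (3)·I) v_1 = (0, 0, 0, 0)ᵀ = 0. ✓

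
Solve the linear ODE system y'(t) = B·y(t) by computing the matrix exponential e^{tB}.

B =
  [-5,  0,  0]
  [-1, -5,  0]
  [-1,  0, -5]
e^{tB} =
  [exp(-5*t), 0, 0]
  [-t*exp(-5*t), exp(-5*t), 0]
  [-t*exp(-5*t), 0, exp(-5*t)]

Strategy: write B = P · J · P⁻¹ where J is a Jordan canonical form, so e^{tB} = P · e^{tJ} · P⁻¹, and e^{tJ} can be computed block-by-block.

B has Jordan form
J =
  [-5,  1,  0]
  [ 0, -5,  0]
  [ 0,  0, -5]
(up to reordering of blocks).

Per-block formulas:
  For a 2×2 Jordan block J_2(-5): exp(t · J_2(-5)) = e^(-5t)·(I + t·N), where N is the 2×2 nilpotent shift.
  For a 1×1 block at λ = -5: exp(t · [-5]) = [e^(-5t)].

After assembling e^{tJ} and conjugating by P, we get:

e^{tB} =
  [exp(-5*t), 0, 0]
  [-t*exp(-5*t), exp(-5*t), 0]
  [-t*exp(-5*t), 0, exp(-5*t)]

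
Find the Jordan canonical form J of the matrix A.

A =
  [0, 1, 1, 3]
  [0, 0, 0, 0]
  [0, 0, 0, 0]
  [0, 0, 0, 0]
J_2(0) ⊕ J_1(0) ⊕ J_1(0)

The characteristic polynomial is
  det(x·I − A) = x^4

Eigenvalues and multiplicities (the geometric multiplicity of λ is n − rank(A − λI), which equals the number of Jordan blocks for λ):
  λ = 0: algebraic multiplicity = 4, geometric multiplicity = 3

Determining the block sizes for each eigenvalue:
  λ = 0: 3 blocks summing to 4 forces exactly one block of size 2 and the rest size 1 → block sizes [2, 1, 1]

Assembling the blocks gives a Jordan form
J =
  [0, 1, 0, 0]
  [0, 0, 0, 0]
  [0, 0, 0, 0]
  [0, 0, 0, 0]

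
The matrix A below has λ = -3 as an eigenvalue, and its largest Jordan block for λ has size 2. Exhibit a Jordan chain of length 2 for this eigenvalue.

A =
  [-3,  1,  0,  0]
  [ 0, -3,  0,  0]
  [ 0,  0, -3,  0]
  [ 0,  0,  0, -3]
A Jordan chain for λ = -3 of length 2:
v_1 = (1, 0, 0, 0)ᵀ
v_2 = (0, 1, 0, 0)ᵀ

Let N = A − (-3)·I. We want v_2 with N^2 v_2 = 0 but N^1 v_2 ≠ 0; then v_{j-1} := N · v_j for j = 2, …, 2.

Pick v_2 = (0, 1, 0, 0)ᵀ.
Then v_1 = N · v_2 = (1, 0, 0, 0)ᵀ.

Sanity check: (A − (-3)·I) v_1 = (0, 0, 0, 0)ᵀ = 0. ✓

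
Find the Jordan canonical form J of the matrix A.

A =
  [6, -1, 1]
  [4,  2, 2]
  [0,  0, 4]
J_2(4) ⊕ J_1(4)

The characteristic polynomial is
  det(x·I − A) = x^3 - 12*x^2 + 48*x - 64 = (x - 4)^3

Eigenvalues and multiplicities (the geometric multiplicity of λ is n − rank(A − λI), which equals the number of Jordan blocks for λ):
  λ = 4: algebraic multiplicity = 3, geometric multiplicity = 2

Determining the block sizes for each eigenvalue:
  λ = 4: 2 blocks summing to 3 forces exactly one block of size 2 and the rest size 1 → block sizes [2, 1]

Assembling the blocks gives a Jordan form
J =
  [4, 1, 0]
  [0, 4, 0]
  [0, 0, 4]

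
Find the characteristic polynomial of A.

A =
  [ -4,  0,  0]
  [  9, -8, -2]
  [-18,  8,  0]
x^3 + 12*x^2 + 48*x + 64

Expanding det(x·I − A) (e.g. by cofactor expansion or by noting that A is similar to its Jordan form J, which has the same characteristic polynomial as A) gives
  χ_A(x) = x^3 + 12*x^2 + 48*x + 64
which factors as (x + 4)^3. The eigenvalues (with algebraic multiplicities) are λ = -4 with multiplicity 3.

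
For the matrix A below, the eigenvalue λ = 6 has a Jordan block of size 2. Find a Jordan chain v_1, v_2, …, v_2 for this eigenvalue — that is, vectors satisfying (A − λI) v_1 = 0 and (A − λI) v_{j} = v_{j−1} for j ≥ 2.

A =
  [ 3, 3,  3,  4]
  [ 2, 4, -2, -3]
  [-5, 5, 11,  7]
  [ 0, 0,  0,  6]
A Jordan chain for λ = 6 of length 2:
v_1 = (-3, 2, -5, 0)ᵀ
v_2 = (1, 0, 0, 0)ᵀ

Let N = A − (6)·I. We want v_2 with N^2 v_2 = 0 but N^1 v_2 ≠ 0; then v_{j-1} := N · v_j for j = 2, …, 2.

Pick v_2 = (1, 0, 0, 0)ᵀ.
Then v_1 = N · v_2 = (-3, 2, -5, 0)ᵀ.

Sanity check: (A − (6)·I) v_1 = (0, 0, 0, 0)ᵀ = 0. ✓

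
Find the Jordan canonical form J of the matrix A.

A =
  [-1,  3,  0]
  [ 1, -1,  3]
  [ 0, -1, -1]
J_3(-1)

The characteristic polynomial is
  det(x·I − A) = x^3 + 3*x^2 + 3*x + 1 = (x + 1)^3

Eigenvalues and multiplicities (the geometric multiplicity of λ is n − rank(A − λI), which equals the number of Jordan blocks for λ):
  λ = -1: algebraic multiplicity = 3, geometric multiplicity = 1

Determining the block sizes for each eigenvalue:
  λ = -1: one block (gm = 1), so the single block has size am = 3 → block sizes [3]

Assembling the blocks gives a Jordan form
J =
  [-1,  1,  0]
  [ 0, -1,  1]
  [ 0,  0, -1]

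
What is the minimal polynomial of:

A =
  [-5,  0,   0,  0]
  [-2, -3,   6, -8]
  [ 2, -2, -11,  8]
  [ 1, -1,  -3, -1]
x^2 + 10*x + 25

The characteristic polynomial is χ_A(x) = (x + 5)^4, so the eigenvalues are known. The minimal polynomial is
  m_A(x) = Π_λ (x − λ)^{k_λ}
where k_λ is the size of the *largest* Jordan block for λ (equivalently, the smallest k with (A − λI)^k v = 0 for every generalised eigenvector v of λ).

  λ = -5: largest Jordan block has size 2, contributing (x + 5)^2

So m_A(x) = (x + 5)^2 = x^2 + 10*x + 25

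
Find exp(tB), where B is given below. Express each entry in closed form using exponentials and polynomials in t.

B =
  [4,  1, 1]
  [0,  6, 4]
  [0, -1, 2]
e^{tB} =
  [exp(4*t), t^2*exp(4*t)/2 + t*exp(4*t), t^2*exp(4*t) + t*exp(4*t)]
  [0, 2*t*exp(4*t) + exp(4*t), 4*t*exp(4*t)]
  [0, -t*exp(4*t), -2*t*exp(4*t) + exp(4*t)]

Strategy: write B = P · J · P⁻¹ where J is a Jordan canonical form, so e^{tB} = P · e^{tJ} · P⁻¹, and e^{tJ} can be computed block-by-block.

B has Jordan form
J =
  [4, 1, 0]
  [0, 4, 1]
  [0, 0, 4]
(up to reordering of blocks).

Per-block formulas:
  For a 3×3 Jordan block J_3(4): exp(t · J_3(4)) = e^(4t)·(I + t·N + (t^2/2)·N^2), where N is the 3×3 nilpotent shift.

After assembling e^{tJ} and conjugating by P, we get:

e^{tB} =
  [exp(4*t), t^2*exp(4*t)/2 + t*exp(4*t), t^2*exp(4*t) + t*exp(4*t)]
  [0, 2*t*exp(4*t) + exp(4*t), 4*t*exp(4*t)]
  [0, -t*exp(4*t), -2*t*exp(4*t) + exp(4*t)]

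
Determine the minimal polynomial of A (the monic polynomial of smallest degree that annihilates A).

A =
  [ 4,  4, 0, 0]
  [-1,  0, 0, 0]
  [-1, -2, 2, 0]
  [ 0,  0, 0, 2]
x^2 - 4*x + 4

The characteristic polynomial is χ_A(x) = (x - 2)^4, so the eigenvalues are known. The minimal polynomial is
  m_A(x) = Π_λ (x − λ)^{k_λ}
where k_λ is the size of the *largest* Jordan block for λ (equivalently, the smallest k with (A − λI)^k v = 0 for every generalised eigenvector v of λ).

  λ = 2: largest Jordan block has size 2, contributing (x − 2)^2

So m_A(x) = (x - 2)^2 = x^2 - 4*x + 4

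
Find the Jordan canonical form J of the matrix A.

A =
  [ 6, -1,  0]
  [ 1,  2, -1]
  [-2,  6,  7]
J_3(5)

The characteristic polynomial is
  det(x·I − A) = x^3 - 15*x^2 + 75*x - 125 = (x - 5)^3

Eigenvalues and multiplicities (the geometric multiplicity of λ is n − rank(A − λI), which equals the number of Jordan blocks for λ):
  λ = 5: algebraic multiplicity = 3, geometric multiplicity = 1

Determining the block sizes for each eigenvalue:
  λ = 5: one block (gm = 1), so the single block has size am = 3 → block sizes [3]

Assembling the blocks gives a Jordan form
J =
  [5, 1, 0]
  [0, 5, 1]
  [0, 0, 5]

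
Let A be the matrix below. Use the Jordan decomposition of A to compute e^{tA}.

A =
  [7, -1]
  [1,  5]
e^{tA} =
  [t*exp(6*t) + exp(6*t), -t*exp(6*t)]
  [t*exp(6*t), -t*exp(6*t) + exp(6*t)]

Strategy: write A = P · J · P⁻¹ where J is a Jordan canonical form, so e^{tA} = P · e^{tJ} · P⁻¹, and e^{tJ} can be computed block-by-block.

A has Jordan form
J =
  [6, 1]
  [0, 6]
(up to reordering of blocks).

Per-block formulas:
  For a 2×2 Jordan block J_2(6): exp(t · J_2(6)) = e^(6t)·(I + t·N), where N is the 2×2 nilpotent shift.

After assembling e^{tJ} and conjugating by P, we get:

e^{tA} =
  [t*exp(6*t) + exp(6*t), -t*exp(6*t)]
  [t*exp(6*t), -t*exp(6*t) + exp(6*t)]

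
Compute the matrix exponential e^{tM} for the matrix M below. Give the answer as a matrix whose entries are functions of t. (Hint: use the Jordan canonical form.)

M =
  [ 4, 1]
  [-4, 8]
e^{tM} =
  [-2*t*exp(6*t) + exp(6*t), t*exp(6*t)]
  [-4*t*exp(6*t), 2*t*exp(6*t) + exp(6*t)]

Strategy: write M = P · J · P⁻¹ where J is a Jordan canonical form, so e^{tM} = P · e^{tJ} · P⁻¹, and e^{tJ} can be computed block-by-block.

M has Jordan form
J =
  [6, 1]
  [0, 6]
(up to reordering of blocks).

Per-block formulas:
  For a 2×2 Jordan block J_2(6): exp(t · J_2(6)) = e^(6t)·(I + t·N), where N is the 2×2 nilpotent shift.

After assembling e^{tJ} and conjugating by P, we get:

e^{tM} =
  [-2*t*exp(6*t) + exp(6*t), t*exp(6*t)]
  [-4*t*exp(6*t), 2*t*exp(6*t) + exp(6*t)]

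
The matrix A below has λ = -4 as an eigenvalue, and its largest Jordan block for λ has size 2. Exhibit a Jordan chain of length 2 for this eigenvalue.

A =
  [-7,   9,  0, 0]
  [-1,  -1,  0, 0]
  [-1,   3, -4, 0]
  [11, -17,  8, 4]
A Jordan chain for λ = -4 of length 2:
v_1 = (6, 2, 2, -6)ᵀ
v_2 = (1, 1, 0, 0)ᵀ

Let N = A − (-4)·I. We want v_2 with N^2 v_2 = 0 but N^1 v_2 ≠ 0; then v_{j-1} := N · v_j for j = 2, …, 2.

Pick v_2 = (1, 1, 0, 0)ᵀ.
Then v_1 = N · v_2 = (6, 2, 2, -6)ᵀ.

Sanity check: (A − (-4)·I) v_1 = (0, 0, 0, 0)ᵀ = 0. ✓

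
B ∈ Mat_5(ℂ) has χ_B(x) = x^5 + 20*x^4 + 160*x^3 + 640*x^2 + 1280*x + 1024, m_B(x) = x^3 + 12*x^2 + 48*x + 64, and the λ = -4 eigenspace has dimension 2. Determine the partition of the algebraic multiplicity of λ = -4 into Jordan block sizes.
Block sizes for λ = -4: [3, 2]

Step 1 — from the characteristic polynomial, algebraic multiplicity of λ = -4 is 5. From dim ker(B − (-4)·I) = 2, there are exactly 2 Jordan blocks for λ = -4.
Step 2 — from the minimal polynomial, the factor (x + 4)^3 tells us the largest block for λ = -4 has size 3.
Step 3 — with total size 5, 2 blocks, and largest block 3, the block sizes (in nonincreasing order) are [3, 2].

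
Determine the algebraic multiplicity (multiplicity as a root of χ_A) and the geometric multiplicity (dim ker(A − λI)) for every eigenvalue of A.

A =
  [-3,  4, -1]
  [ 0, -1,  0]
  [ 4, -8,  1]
λ = -1: alg = 3, geom = 2

Step 1 — factor the characteristic polynomial to read off the algebraic multiplicities:
  χ_A(x) = (x + 1)^3

Step 2 — compute geometric multiplicities via the rank-nullity identity g(λ) = n − rank(A − λI):
  rank(A − (-1)·I) = 1, so dim ker(A − (-1)·I) = n − 1 = 2

Summary:
  λ = -1: algebraic multiplicity = 3, geometric multiplicity = 2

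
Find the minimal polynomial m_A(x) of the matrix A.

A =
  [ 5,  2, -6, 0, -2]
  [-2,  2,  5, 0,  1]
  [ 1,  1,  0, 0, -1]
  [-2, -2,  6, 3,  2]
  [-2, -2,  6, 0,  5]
x^3 - 9*x^2 + 27*x - 27

The characteristic polynomial is χ_A(x) = (x - 3)^5, so the eigenvalues are known. The minimal polynomial is
  m_A(x) = Π_λ (x − λ)^{k_λ}
where k_λ is the size of the *largest* Jordan block for λ (equivalently, the smallest k with (A − λI)^k v = 0 for every generalised eigenvector v of λ).

  λ = 3: largest Jordan block has size 3, contributing (x − 3)^3

So m_A(x) = (x - 3)^3 = x^3 - 9*x^2 + 27*x - 27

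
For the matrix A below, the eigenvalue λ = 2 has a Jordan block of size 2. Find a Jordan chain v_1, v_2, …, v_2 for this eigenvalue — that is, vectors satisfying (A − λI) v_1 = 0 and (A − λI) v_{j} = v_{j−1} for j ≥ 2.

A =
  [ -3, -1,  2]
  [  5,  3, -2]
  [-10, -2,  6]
A Jordan chain for λ = 2 of length 2:
v_1 = (-5, 5, -10)ᵀ
v_2 = (1, 0, 0)ᵀ

Let N = A − (2)·I. We want v_2 with N^2 v_2 = 0 but N^1 v_2 ≠ 0; then v_{j-1} := N · v_j for j = 2, …, 2.

Pick v_2 = (1, 0, 0)ᵀ.
Then v_1 = N · v_2 = (-5, 5, -10)ᵀ.

Sanity check: (A − (2)·I) v_1 = (0, 0, 0)ᵀ = 0. ✓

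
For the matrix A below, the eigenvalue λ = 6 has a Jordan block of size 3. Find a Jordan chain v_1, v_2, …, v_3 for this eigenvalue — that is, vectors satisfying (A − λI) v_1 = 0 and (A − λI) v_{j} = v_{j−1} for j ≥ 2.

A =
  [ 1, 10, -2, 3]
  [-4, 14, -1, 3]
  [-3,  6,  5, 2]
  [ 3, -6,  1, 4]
A Jordan chain for λ = 6 of length 3:
v_1 = (5, 4, 3, -3)ᵀ
v_2 = (-2, -1, -1, 1)ᵀ
v_3 = (0, 0, 1, 0)ᵀ

Let N = A − (6)·I. We want v_3 with N^3 v_3 = 0 but N^2 v_3 ≠ 0; then v_{j-1} := N · v_j for j = 3, …, 2.

Pick v_3 = (0, 0, 1, 0)ᵀ.
Then v_2 = N · v_3 = (-2, -1, -1, 1)ᵀ.
Then v_1 = N · v_2 = (5, 4, 3, -3)ᵀ.

Sanity check: (A − (6)·I) v_1 = (0, 0, 0, 0)ᵀ = 0. ✓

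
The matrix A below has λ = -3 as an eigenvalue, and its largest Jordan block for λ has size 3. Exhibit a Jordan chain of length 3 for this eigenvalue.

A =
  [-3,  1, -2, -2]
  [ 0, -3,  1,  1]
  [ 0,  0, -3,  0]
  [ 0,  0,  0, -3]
A Jordan chain for λ = -3 of length 3:
v_1 = (1, 0, 0, 0)ᵀ
v_2 = (-2, 1, 0, 0)ᵀ
v_3 = (0, 0, 1, 0)ᵀ

Let N = A − (-3)·I. We want v_3 with N^3 v_3 = 0 but N^2 v_3 ≠ 0; then v_{j-1} := N · v_j for j = 3, …, 2.

Pick v_3 = (0, 0, 1, 0)ᵀ.
Then v_2 = N · v_3 = (-2, 1, 0, 0)ᵀ.
Then v_1 = N · v_2 = (1, 0, 0, 0)ᵀ.

Sanity check: (A − (-3)·I) v_1 = (0, 0, 0, 0)ᵀ = 0. ✓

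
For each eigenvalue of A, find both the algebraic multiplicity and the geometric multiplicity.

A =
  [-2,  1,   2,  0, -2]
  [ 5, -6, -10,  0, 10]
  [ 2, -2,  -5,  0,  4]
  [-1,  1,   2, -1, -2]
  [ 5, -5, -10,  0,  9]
λ = -1: alg = 5, geom = 4

Step 1 — factor the characteristic polynomial to read off the algebraic multiplicities:
  χ_A(x) = (x + 1)^5

Step 2 — compute geometric multiplicities via the rank-nullity identity g(λ) = n − rank(A − λI):
  rank(A − (-1)·I) = 1, so dim ker(A − (-1)·I) = n − 1 = 4

Summary:
  λ = -1: algebraic multiplicity = 5, geometric multiplicity = 4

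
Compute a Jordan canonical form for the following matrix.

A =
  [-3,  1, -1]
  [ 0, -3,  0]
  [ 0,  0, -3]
J_2(-3) ⊕ J_1(-3)

The characteristic polynomial is
  det(x·I − A) = x^3 + 9*x^2 + 27*x + 27 = (x + 3)^3

Eigenvalues and multiplicities (the geometric multiplicity of λ is n − rank(A − λI), which equals the number of Jordan blocks for λ):
  λ = -3: algebraic multiplicity = 3, geometric multiplicity = 2

Determining the block sizes for each eigenvalue:
  λ = -3: 2 blocks summing to 3 forces exactly one block of size 2 and the rest size 1 → block sizes [2, 1]

Assembling the blocks gives a Jordan form
J =
  [-3,  1,  0]
  [ 0, -3,  0]
  [ 0,  0, -3]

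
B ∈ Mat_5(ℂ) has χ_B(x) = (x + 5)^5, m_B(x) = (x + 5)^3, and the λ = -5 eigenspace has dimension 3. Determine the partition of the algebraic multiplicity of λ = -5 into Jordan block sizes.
Block sizes for λ = -5: [3, 1, 1]

Step 1 — from the characteristic polynomial, algebraic multiplicity of λ = -5 is 5. From dim ker(B − (-5)·I) = 3, there are exactly 3 Jordan blocks for λ = -5.
Step 2 — from the minimal polynomial, the factor (x + 5)^3 tells us the largest block for λ = -5 has size 3.
Step 3 — with total size 5, 3 blocks, and largest block 3, the block sizes (in nonincreasing order) are [3, 1, 1].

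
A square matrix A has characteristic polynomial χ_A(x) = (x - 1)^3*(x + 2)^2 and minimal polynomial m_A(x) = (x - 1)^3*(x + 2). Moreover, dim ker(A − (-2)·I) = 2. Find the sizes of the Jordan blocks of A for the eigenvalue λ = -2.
Block sizes for λ = -2: [1, 1]

Step 1 — from the characteristic polynomial, algebraic multiplicity of λ = -2 is 2. From dim ker(A − (-2)·I) = 2, there are exactly 2 Jordan blocks for λ = -2.
Step 2 — from the minimal polynomial, the factor (x + 2) tells us the largest block for λ = -2 has size 1.
Step 3 — with total size 2, 2 blocks, and largest block 1, the block sizes (in nonincreasing order) are [1, 1].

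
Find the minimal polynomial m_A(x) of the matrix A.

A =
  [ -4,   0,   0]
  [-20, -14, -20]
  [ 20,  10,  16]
x^2 - 2*x - 24

The characteristic polynomial is χ_A(x) = (x - 6)*(x + 4)^2, so the eigenvalues are known. The minimal polynomial is
  m_A(x) = Π_λ (x − λ)^{k_λ}
where k_λ is the size of the *largest* Jordan block for λ (equivalently, the smallest k with (A − λI)^k v = 0 for every generalised eigenvector v of λ).

  λ = -4: largest Jordan block has size 1, contributing (x + 4)
  λ = 6: largest Jordan block has size 1, contributing (x − 6)

So m_A(x) = (x - 6)*(x + 4) = x^2 - 2*x - 24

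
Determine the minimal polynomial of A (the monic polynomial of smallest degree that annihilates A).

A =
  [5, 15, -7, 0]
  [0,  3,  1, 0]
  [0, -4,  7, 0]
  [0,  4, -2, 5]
x^3 - 15*x^2 + 75*x - 125

The characteristic polynomial is χ_A(x) = (x - 5)^4, so the eigenvalues are known. The minimal polynomial is
  m_A(x) = Π_λ (x − λ)^{k_λ}
where k_λ is the size of the *largest* Jordan block for λ (equivalently, the smallest k with (A − λI)^k v = 0 for every generalised eigenvector v of λ).

  λ = 5: largest Jordan block has size 3, contributing (x − 5)^3

So m_A(x) = (x - 5)^3 = x^3 - 15*x^2 + 75*x - 125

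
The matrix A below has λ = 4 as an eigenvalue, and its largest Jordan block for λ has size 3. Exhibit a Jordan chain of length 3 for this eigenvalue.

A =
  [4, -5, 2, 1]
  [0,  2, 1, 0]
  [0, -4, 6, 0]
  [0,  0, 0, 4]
A Jordan chain for λ = 4 of length 3:
v_1 = (2, 0, 0, 0)ᵀ
v_2 = (-5, -2, -4, 0)ᵀ
v_3 = (0, 1, 0, 0)ᵀ

Let N = A − (4)·I. We want v_3 with N^3 v_3 = 0 but N^2 v_3 ≠ 0; then v_{j-1} := N · v_j for j = 3, …, 2.

Pick v_3 = (0, 1, 0, 0)ᵀ.
Then v_2 = N · v_3 = (-5, -2, -4, 0)ᵀ.
Then v_1 = N · v_2 = (2, 0, 0, 0)ᵀ.

Sanity check: (A − (4)·I) v_1 = (0, 0, 0, 0)ᵀ = 0. ✓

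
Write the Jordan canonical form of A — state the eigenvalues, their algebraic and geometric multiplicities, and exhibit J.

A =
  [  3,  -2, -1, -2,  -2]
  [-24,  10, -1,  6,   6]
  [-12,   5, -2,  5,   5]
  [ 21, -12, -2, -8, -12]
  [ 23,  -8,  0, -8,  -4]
J_3(-3) ⊕ J_1(4) ⊕ J_1(4)

The characteristic polynomial is
  det(x·I − A) = x^5 + x^4 - 29*x^3 - 45*x^2 + 216*x + 432 = (x - 4)^2*(x + 3)^3

Eigenvalues and multiplicities (the geometric multiplicity of λ is n − rank(A − λI), which equals the number of Jordan blocks for λ):
  λ = -3: algebraic multiplicity = 3, geometric multiplicity = 1
  λ = 4: algebraic multiplicity = 2, geometric multiplicity = 2

Determining the block sizes for each eigenvalue:
  λ = -3: one block (gm = 1), so the single block has size am = 3 → block sizes [3]
  λ = 4: gm = am = 2, so every block has size 1 → block sizes [1, 1]

Assembling the blocks gives a Jordan form
J =
  [-3,  1,  0, 0, 0]
  [ 0, -3,  1, 0, 0]
  [ 0,  0, -3, 0, 0]
  [ 0,  0,  0, 4, 0]
  [ 0,  0,  0, 0, 4]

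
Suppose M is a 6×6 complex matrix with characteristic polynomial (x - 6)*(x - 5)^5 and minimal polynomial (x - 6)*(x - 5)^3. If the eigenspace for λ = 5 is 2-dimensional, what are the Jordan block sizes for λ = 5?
Block sizes for λ = 5: [3, 2]

Step 1 — from the characteristic polynomial, algebraic multiplicity of λ = 5 is 5. From dim ker(M − (5)·I) = 2, there are exactly 2 Jordan blocks for λ = 5.
Step 2 — from the minimal polynomial, the factor (x − 5)^3 tells us the largest block for λ = 5 has size 3.
Step 3 — with total size 5, 2 blocks, and largest block 3, the block sizes (in nonincreasing order) are [3, 2].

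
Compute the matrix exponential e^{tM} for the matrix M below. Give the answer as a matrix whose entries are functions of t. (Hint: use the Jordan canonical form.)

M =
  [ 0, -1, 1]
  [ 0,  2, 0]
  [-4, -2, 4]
e^{tM} =
  [-2*t*exp(2*t) + exp(2*t), -t*exp(2*t), t*exp(2*t)]
  [0, exp(2*t), 0]
  [-4*t*exp(2*t), -2*t*exp(2*t), 2*t*exp(2*t) + exp(2*t)]

Strategy: write M = P · J · P⁻¹ where J is a Jordan canonical form, so e^{tM} = P · e^{tJ} · P⁻¹, and e^{tJ} can be computed block-by-block.

M has Jordan form
J =
  [2, 1, 0]
  [0, 2, 0]
  [0, 0, 2]
(up to reordering of blocks).

Per-block formulas:
  For a 2×2 Jordan block J_2(2): exp(t · J_2(2)) = e^(2t)·(I + t·N), where N is the 2×2 nilpotent shift.
  For a 1×1 block at λ = 2: exp(t · [2]) = [e^(2t)].

After assembling e^{tJ} and conjugating by P, we get:

e^{tM} =
  [-2*t*exp(2*t) + exp(2*t), -t*exp(2*t), t*exp(2*t)]
  [0, exp(2*t), 0]
  [-4*t*exp(2*t), -2*t*exp(2*t), 2*t*exp(2*t) + exp(2*t)]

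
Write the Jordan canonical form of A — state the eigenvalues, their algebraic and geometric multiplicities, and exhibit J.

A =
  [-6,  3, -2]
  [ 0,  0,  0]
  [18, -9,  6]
J_2(0) ⊕ J_1(0)

The characteristic polynomial is
  det(x·I − A) = x^3

Eigenvalues and multiplicities (the geometric multiplicity of λ is n − rank(A − λI), which equals the number of Jordan blocks for λ):
  λ = 0: algebraic multiplicity = 3, geometric multiplicity = 2

Determining the block sizes for each eigenvalue:
  λ = 0: 2 blocks summing to 3 forces exactly one block of size 2 and the rest size 1 → block sizes [2, 1]

Assembling the blocks gives a Jordan form
J =
  [0, 1, 0]
  [0, 0, 0]
  [0, 0, 0]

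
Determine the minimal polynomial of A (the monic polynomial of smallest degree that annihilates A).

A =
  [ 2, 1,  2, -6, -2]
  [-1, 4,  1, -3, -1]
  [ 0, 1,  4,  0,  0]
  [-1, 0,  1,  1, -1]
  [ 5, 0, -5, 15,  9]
x^3 - 12*x^2 + 48*x - 64

The characteristic polynomial is χ_A(x) = (x - 4)^5, so the eigenvalues are known. The minimal polynomial is
  m_A(x) = Π_λ (x − λ)^{k_λ}
where k_λ is the size of the *largest* Jordan block for λ (equivalently, the smallest k with (A − λI)^k v = 0 for every generalised eigenvector v of λ).

  λ = 4: largest Jordan block has size 3, contributing (x − 4)^3

So m_A(x) = (x - 4)^3 = x^3 - 12*x^2 + 48*x - 64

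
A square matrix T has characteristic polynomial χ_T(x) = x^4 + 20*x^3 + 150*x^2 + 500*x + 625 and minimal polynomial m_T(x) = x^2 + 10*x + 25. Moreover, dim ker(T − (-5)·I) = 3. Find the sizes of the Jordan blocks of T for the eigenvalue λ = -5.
Block sizes for λ = -5: [2, 1, 1]

Step 1 — from the characteristic polynomial, algebraic multiplicity of λ = -5 is 4. From dim ker(T − (-5)·I) = 3, there are exactly 3 Jordan blocks for λ = -5.
Step 2 — from the minimal polynomial, the factor (x + 5)^2 tells us the largest block for λ = -5 has size 2.
Step 3 — with total size 4, 3 blocks, and largest block 2, the block sizes (in nonincreasing order) are [2, 1, 1].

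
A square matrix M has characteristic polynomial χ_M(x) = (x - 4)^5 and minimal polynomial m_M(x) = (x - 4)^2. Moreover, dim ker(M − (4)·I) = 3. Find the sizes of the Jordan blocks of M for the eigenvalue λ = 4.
Block sizes for λ = 4: [2, 2, 1]

Step 1 — from the characteristic polynomial, algebraic multiplicity of λ = 4 is 5. From dim ker(M − (4)·I) = 3, there are exactly 3 Jordan blocks for λ = 4.
Step 2 — from the minimal polynomial, the factor (x − 4)^2 tells us the largest block for λ = 4 has size 2.
Step 3 — with total size 5, 3 blocks, and largest block 2, the block sizes (in nonincreasing order) are [2, 2, 1].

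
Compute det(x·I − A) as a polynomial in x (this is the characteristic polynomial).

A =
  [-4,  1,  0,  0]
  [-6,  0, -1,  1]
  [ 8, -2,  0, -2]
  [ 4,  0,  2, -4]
x^4 + 8*x^3 + 24*x^2 + 32*x + 16

Expanding det(x·I − A) (e.g. by cofactor expansion or by noting that A is similar to its Jordan form J, which has the same characteristic polynomial as A) gives
  χ_A(x) = x^4 + 8*x^3 + 24*x^2 + 32*x + 16
which factors as (x + 2)^4. The eigenvalues (with algebraic multiplicities) are λ = -2 with multiplicity 4.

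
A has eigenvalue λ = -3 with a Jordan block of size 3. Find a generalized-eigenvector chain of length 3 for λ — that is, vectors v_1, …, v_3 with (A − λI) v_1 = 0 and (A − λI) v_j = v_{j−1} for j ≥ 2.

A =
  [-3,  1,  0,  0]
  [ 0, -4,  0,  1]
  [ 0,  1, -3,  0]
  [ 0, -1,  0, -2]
A Jordan chain for λ = -3 of length 3:
v_1 = (-1, 0, -1, 0)ᵀ
v_2 = (1, -1, 1, -1)ᵀ
v_3 = (0, 1, 0, 0)ᵀ

Let N = A − (-3)·I. We want v_3 with N^3 v_3 = 0 but N^2 v_3 ≠ 0; then v_{j-1} := N · v_j for j = 3, …, 2.

Pick v_3 = (0, 1, 0, 0)ᵀ.
Then v_2 = N · v_3 = (1, -1, 1, -1)ᵀ.
Then v_1 = N · v_2 = (-1, 0, -1, 0)ᵀ.

Sanity check: (A − (-3)·I) v_1 = (0, 0, 0, 0)ᵀ = 0. ✓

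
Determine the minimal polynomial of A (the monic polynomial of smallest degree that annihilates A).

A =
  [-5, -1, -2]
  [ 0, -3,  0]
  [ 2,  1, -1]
x^2 + 6*x + 9

The characteristic polynomial is χ_A(x) = (x + 3)^3, so the eigenvalues are known. The minimal polynomial is
  m_A(x) = Π_λ (x − λ)^{k_λ}
where k_λ is the size of the *largest* Jordan block for λ (equivalently, the smallest k with (A − λI)^k v = 0 for every generalised eigenvector v of λ).

  λ = -3: largest Jordan block has size 2, contributing (x + 3)^2

So m_A(x) = (x + 3)^2 = x^2 + 6*x + 9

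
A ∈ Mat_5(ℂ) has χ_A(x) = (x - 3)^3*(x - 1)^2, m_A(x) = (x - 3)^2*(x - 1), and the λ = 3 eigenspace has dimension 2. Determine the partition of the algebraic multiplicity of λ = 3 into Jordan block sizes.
Block sizes for λ = 3: [2, 1]

Step 1 — from the characteristic polynomial, algebraic multiplicity of λ = 3 is 3. From dim ker(A − (3)·I) = 2, there are exactly 2 Jordan blocks for λ = 3.
Step 2 — from the minimal polynomial, the factor (x − 3)^2 tells us the largest block for λ = 3 has size 2.
Step 3 — with total size 3, 2 blocks, and largest block 2, the block sizes (in nonincreasing order) are [2, 1].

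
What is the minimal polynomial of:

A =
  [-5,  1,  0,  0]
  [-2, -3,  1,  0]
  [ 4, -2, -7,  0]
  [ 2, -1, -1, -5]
x^3 + 15*x^2 + 75*x + 125

The characteristic polynomial is χ_A(x) = (x + 5)^4, so the eigenvalues are known. The minimal polynomial is
  m_A(x) = Π_λ (x − λ)^{k_λ}
where k_λ is the size of the *largest* Jordan block for λ (equivalently, the smallest k with (A − λI)^k v = 0 for every generalised eigenvector v of λ).

  λ = -5: largest Jordan block has size 3, contributing (x + 5)^3

So m_A(x) = (x + 5)^3 = x^3 + 15*x^2 + 75*x + 125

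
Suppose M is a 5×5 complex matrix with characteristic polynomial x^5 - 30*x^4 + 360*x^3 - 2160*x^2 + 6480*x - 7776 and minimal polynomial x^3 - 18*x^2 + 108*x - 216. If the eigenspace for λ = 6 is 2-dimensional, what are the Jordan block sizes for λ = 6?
Block sizes for λ = 6: [3, 2]

Step 1 — from the characteristic polynomial, algebraic multiplicity of λ = 6 is 5. From dim ker(M − (6)·I) = 2, there are exactly 2 Jordan blocks for λ = 6.
Step 2 — from the minimal polynomial, the factor (x − 6)^3 tells us the largest block for λ = 6 has size 3.
Step 3 — with total size 5, 2 blocks, and largest block 3, the block sizes (in nonincreasing order) are [3, 2].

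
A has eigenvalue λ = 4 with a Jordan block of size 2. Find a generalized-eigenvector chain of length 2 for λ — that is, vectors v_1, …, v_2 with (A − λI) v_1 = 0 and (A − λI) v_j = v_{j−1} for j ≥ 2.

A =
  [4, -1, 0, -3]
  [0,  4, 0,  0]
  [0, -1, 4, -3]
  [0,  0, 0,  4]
A Jordan chain for λ = 4 of length 2:
v_1 = (-1, 0, -1, 0)ᵀ
v_2 = (0, 1, 0, 0)ᵀ

Let N = A − (4)·I. We want v_2 with N^2 v_2 = 0 but N^1 v_2 ≠ 0; then v_{j-1} := N · v_j for j = 2, …, 2.

Pick v_2 = (0, 1, 0, 0)ᵀ.
Then v_1 = N · v_2 = (-1, 0, -1, 0)ᵀ.

Sanity check: (A − (4)·I) v_1 = (0, 0, 0, 0)ᵀ = 0. ✓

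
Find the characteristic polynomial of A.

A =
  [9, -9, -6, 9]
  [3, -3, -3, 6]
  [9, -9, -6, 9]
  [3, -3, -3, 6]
x^4 - 6*x^3 + 9*x^2

Expanding det(x·I − A) (e.g. by cofactor expansion or by noting that A is similar to its Jordan form J, which has the same characteristic polynomial as A) gives
  χ_A(x) = x^4 - 6*x^3 + 9*x^2
which factors as x^2*(x - 3)^2. The eigenvalues (with algebraic multiplicities) are λ = 0 with multiplicity 2, λ = 3 with multiplicity 2.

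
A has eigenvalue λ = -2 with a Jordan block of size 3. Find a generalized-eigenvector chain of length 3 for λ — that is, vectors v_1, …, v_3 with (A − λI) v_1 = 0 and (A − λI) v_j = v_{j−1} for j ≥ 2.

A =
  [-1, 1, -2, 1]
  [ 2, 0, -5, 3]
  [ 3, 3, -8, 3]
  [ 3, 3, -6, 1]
A Jordan chain for λ = -2 of length 3:
v_1 = (-1, -2, -3, -3)ᵀ
v_2 = (-2, -5, -6, -6)ᵀ
v_3 = (0, 0, 1, 0)ᵀ

Let N = A − (-2)·I. We want v_3 with N^3 v_3 = 0 but N^2 v_3 ≠ 0; then v_{j-1} := N · v_j for j = 3, …, 2.

Pick v_3 = (0, 0, 1, 0)ᵀ.
Then v_2 = N · v_3 = (-2, -5, -6, -6)ᵀ.
Then v_1 = N · v_2 = (-1, -2, -3, -3)ᵀ.

Sanity check: (A − (-2)·I) v_1 = (0, 0, 0, 0)ᵀ = 0. ✓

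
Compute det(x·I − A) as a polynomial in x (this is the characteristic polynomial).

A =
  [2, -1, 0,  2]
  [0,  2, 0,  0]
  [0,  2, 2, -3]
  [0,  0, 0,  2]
x^4 - 8*x^3 + 24*x^2 - 32*x + 16

Expanding det(x·I − A) (e.g. by cofactor expansion or by noting that A is similar to its Jordan form J, which has the same characteristic polynomial as A) gives
  χ_A(x) = x^4 - 8*x^3 + 24*x^2 - 32*x + 16
which factors as (x - 2)^4. The eigenvalues (with algebraic multiplicities) are λ = 2 with multiplicity 4.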